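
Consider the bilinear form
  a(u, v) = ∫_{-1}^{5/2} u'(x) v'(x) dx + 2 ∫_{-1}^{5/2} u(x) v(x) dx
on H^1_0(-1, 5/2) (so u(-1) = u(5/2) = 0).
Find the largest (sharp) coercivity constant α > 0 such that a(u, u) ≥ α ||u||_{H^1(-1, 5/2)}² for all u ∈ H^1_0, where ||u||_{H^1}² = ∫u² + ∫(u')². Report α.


α = 1

Coercivity of a(·,·) on H^1_0(-1, 5/2) means a(u, u) ≥ α ||u||_{H^1}² for every u ∈ H^1_0.
The interval has length L = 7/2, and Poincaré/coercivity depend only on L. Here a(u, u) = ∫(u')² + (2)·∫u².
Here c = 2 ≥ 1, so a(u,u) = ∫(u')² + c∫u² ≥ ∫(u')² + ∫u² = ||u||_{H^1}², i.e. α = 1 works. No larger α is possible: a(u,u) ≥ α||u||_{H^1}² means (1−α)∫(u')² ≥ (α−c)∫u², and for the modes u_n = sin(nπ(x−x₀)/L) (x₀ the left endpoint) one has ∫u_n²/∫(u_n')² = (L/(nπ))² → 0, so a(u_n,u_n)/||u_n||_{H^1}² → 1. Hence the optimal constant is α = 1.
Therefore α = 1.


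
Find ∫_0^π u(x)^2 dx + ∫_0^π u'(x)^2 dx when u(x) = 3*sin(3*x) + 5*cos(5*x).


||u||_{H^1(0,π)}^2 = 370*π

u'(x) = -25*sin(5*x) + 9*cos(3*x).
Expand u² and (u')² and integrate term by term on (0, π), using: for integers n ≥ 1, ∫_0^π sin²(nx) dx = ∫_0^π cos²(nx) dx = π/2; for n ≠ n', ∫_0^π sin(nx)sin(n'x) dx = ∫_0^π cos(nx)cos(n'x) dx = 0; and by product-to-sum, ∫_0^π sin(nx)cos(n'x) dx = ½∫_0^π [sin((n+n')x) + sin((n−n')x)] dx, which is 0 when n+n' is even and 2n/(n²−n'²) when n+n' is odd (it need not vanish on (0, π)).
  u² squared terms: (3)²·∫sin(3x)² dx = 9·π/2 = 9*π/2;  (5)²·∫cos(5x)² dx = 25·π/2 = 25*π/2.
  u² cross terms: 2·(3)·(5)·∫sin(3x)·cos(5x) dx = 30·(0) = 0.
  So ∫_0^π u² dx = 9*π/2 + 25*π/2 + 0 = 17*π.
  (u')² squared terms: (-25)²·∫sin(5x)² dx = 625·π/2 = 625*π/2;  (9)²·∫cos(3x)² dx = 81·π/2 = 81*π/2.
  (u')² cross terms: 2·(-25)·(9)·∫sin(5x)·cos(3x) dx = -450·(0) = 0.
  So ∫_0^π (u')² dx = 625*π/2 + 81*π/2 + 0 = 353*π.
||u||_{H^1}^2 = (17*π) + (353*π) = 370*π.


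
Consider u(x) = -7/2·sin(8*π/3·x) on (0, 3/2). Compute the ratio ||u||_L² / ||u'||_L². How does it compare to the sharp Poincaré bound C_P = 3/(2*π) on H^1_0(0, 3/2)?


||u||_L² / ||u'||_L² = 3/(8*π) < C_P = 3/(2*π).

u(x) = -7/2·sin(8*π/3·x), so u'(x) = -28*π*cos(8*π*x/3)/3.
Writing u(x) = A·sin(kπx/L) with A = -7/2 and k = 4, use ∫_0^L sin²(kπx/L) dx = L/2 and ∫_0^L cos²(kπx/L) dx = L/2.
u² = 49/4·sin²(8*π/3·x) and (u')² = 784*π^2/9·cos²(8*π/3·x), and each of sin², cos² integrates to L/2 = 3/4 over (0, 3/2).
∫_0^3/2 u² dx = 147/16, so ||u||_L² = 7*sqrt(3)/4.
∫_0^3/2 (u')² dx = 196*π^2/3, so ||u'||_L² = 14*sqrt(3)*π/3.
Ratio ||u||_L² / ||u'||_L² = 3/(8*π).
Sharp Poincaré constant on H^1_0(0, 3/2) is C_P = L/π = 3/(2*π), achieved by sin(2*π/3·x).
This is the k = 4 harmonic; the ratio L/(kπ) is strictly less than C_P = L/π, consistent with the sharp inequality ||u||_L² ≤ C_P ||u'||_L².


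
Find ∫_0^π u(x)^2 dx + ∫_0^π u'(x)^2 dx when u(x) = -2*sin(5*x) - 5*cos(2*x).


||u||_{H^1(0,π)}^2 = 1000/21 + 229*π/2

u'(x) = 10*sin(2*x) - 10*cos(5*x).
Expand u² and (u')² and integrate term by term on (0, π), using: for integers n ≥ 1, ∫_0^π sin²(nx) dx = ∫_0^π cos²(nx) dx = π/2; for n ≠ n', ∫_0^π sin(nx)sin(n'x) dx = ∫_0^π cos(nx)cos(n'x) dx = 0; and by product-to-sum, ∫_0^π sin(nx)cos(n'x) dx = ½∫_0^π [sin((n+n')x) + sin((n−n')x)] dx, which is 0 when n+n' is even and 2n/(n²−n'²) when n+n' is odd (it need not vanish on (0, π)).
  u² squared terms: (-5)²·∫cos(2x)² dx = 25·π/2 = 25*π/2;  (-2)²·∫sin(5x)² dx = 4·π/2 = 2*π.
  u² cross terms: 2·(-5)·(-2)·∫cos(2x)·sin(5x) dx = 20·(10/21) = 200/21.
  So ∫_0^π u² dx = 25*π/2 + 2*π + 200/21 = 200/21 + 29*π/2.
  (u')² squared terms: (-10)²·∫cos(5x)² dx = 100·π/2 = 50*π;  (10)²·∫sin(2x)² dx = 100·π/2 = 50*π.
  (u')² cross terms: 2·(-10)·(10)·∫cos(5x)·sin(2x) dx = -200·(-4/21) = 800/21.
  So ∫_0^π (u')² dx = 50*π + 50*π + 800/21 = 800/21 + 100*π.
||u||_{H^1}^2 = (200/21 + 29*π/2) + (800/21 + 100*π) = 1000/21 + 229*π/2.


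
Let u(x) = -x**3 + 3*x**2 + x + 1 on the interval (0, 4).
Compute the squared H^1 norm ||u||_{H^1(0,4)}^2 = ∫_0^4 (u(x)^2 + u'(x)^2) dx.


||u||_{H^1}^2 = 40184/105

The H^1 norm (squared) on an interval (0, L) is
  ||u||_{H^1}^2 = ∫_0^L u(x)^2 dx + ∫_0^L u'(x)^2 dx.
Compute u'(x) = -3*x**2 + 6*x + 1.
Then u(x)^2 = x**6 - 6*x**5 + 7*x**4 + 4*x**3 + 7*x**2 + 2*x + 1 and u'(x)^2 = 9*x**4 - 36*x**3 + 30*x**2 + 12*x + 1.
Integrate each monomial from 0 to 4 using ∫_0^4 c·x^n dx = c·4^(n+1)/(n+1):
  ∫_0^4 u(x)^2 dx = ∫_0^4 (x^6 - 6*x^5 + 7*x^4 + 4*x^3 + 7*x^2 + 2*x + 1) dx. Term by term:
    ∫_0^4 x^6 dx = 16384/7;  ∫_0^4 -6*x^5 dx = -4096;  ∫_0^4 7*x^4 dx = 7168/5;
    ∫_0^4 4*x^3 dx = 256;  ∫_0^4 7*x^2 dx = 448/3;  ∫_0^4 2*x dx = 16;
    ∫_0^4 1 dx = 4.
  Sum: 16384/7 − 4096 + 7168/5 + 256 + 448/3 + 16 + 4 = 10868/105.
  ∫_0^4 u'(x)^2 dx = ∫_0^4 (9*x^4 - 36*x^3 + 30*x^2 + 12*x + 1) dx. Term by term:
    ∫_0^4 9*x^4 dx = 9216/5;  ∫_0^4 -36*x^3 dx = -2304;  ∫_0^4 30*x^2 dx = 640;
    ∫_0^4 12*x dx = 96;  ∫_0^4 1 dx = 4.
  Sum: 9216/5 − 2304 + 640 + 96 + 4 = 1396/5.
Adding: ||u||_{H^1}^2 = 10868/105 + 1396/5 = 40184/105.


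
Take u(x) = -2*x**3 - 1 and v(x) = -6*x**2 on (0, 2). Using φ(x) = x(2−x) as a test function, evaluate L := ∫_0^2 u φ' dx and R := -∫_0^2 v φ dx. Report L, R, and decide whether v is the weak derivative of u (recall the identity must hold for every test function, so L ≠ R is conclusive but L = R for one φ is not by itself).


LHS = 48/5, RHS = 48/5. Yes, v = u' weakly.

u(x) = -2*x**3 - 1, classical derivative u'(x) = -6*x**2.
φ(x) = x(2−x), so φ'(x) = 2 - 2*x.
Note φ(0) = φ(2) = 0, so the boundary term u·φ vanishes.
LHS = ∫_0^2 u(x) φ'(x) dx = ∫_0^2 (4*x^4 - 4*x^3 + 2*x - 2) dx. Term by term:
  ∫_0^2 4*x^4 dx = 128/5;  ∫_0^2 -4*x^3 dx = -16;  ∫_0^2 2*x dx = 4;
  ∫_0^2 -2 dx = -4.
Sum: 128/5 − 16 + 4 − 4 = 48/5.
So LHS = 48/5.
∫_0^2 v(x) φ(x) dx = ∫_0^2 (6*x^4 - 12*x^3) dx. Term by term:
  ∫_0^2 6*x^4 dx = 192/5;  ∫_0^2 -12*x^3 dx = -48.
Sum: 192/5 − 48 = -48/5.
So RHS = -∫_0^2 v(x) φ(x) dx = 48/5.
LHS = RHS, so the identity holds for this test φ.
Moreover u is smooth here and v(x) = u'(x) = -6*x**2 pointwise, so the identity holds for every test function. Hence v is the weak derivative of u.


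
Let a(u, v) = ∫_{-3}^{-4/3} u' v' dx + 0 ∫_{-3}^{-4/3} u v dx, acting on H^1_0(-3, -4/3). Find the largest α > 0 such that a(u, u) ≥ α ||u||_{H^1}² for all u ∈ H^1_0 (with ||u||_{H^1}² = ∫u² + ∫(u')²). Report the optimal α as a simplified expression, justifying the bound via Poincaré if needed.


α = 9*π^2/(25 + 9*π^2)

Coercivity of a(·,·) on H^1_0(-3, -4/3) means a(u, u) ≥ α ||u||_{H^1}² for every u ∈ H^1_0.
The interval has length L = 5/3, and Poincaré/coercivity depend only on L. Here a(u, u) = ∫(u')² + (0)·∫u².
Here c = 0, so a(u,u) = ∫(u')² alone. The condition a(u,u) ≥ α||u||_{H^1}² reads (1−α)∫(u')² ≥ (α−c)∫u². Any admissible α is ≤ 1 (rapidly oscillating u have ∫u²/∫(u')² → 0), and α = 1 would force 0 ≥ (1−c)∫u², impossible since c < 1; so 1−α > 0. By the sharp Poincaré inequality on H^1_0 of an interval of length L, ∫(u')² ≥ (π/L)²∫u² with equality for the first sine mode sin(π(x−x₀)/L) (x₀ the left endpoint), so the inequality holds for all u iff (1−α)(π/L)² ≥ α − c, i.e. α ≤ ((π/L)² + c)/((π/L)² + 1) = (1 + c(L/π)²)/(1 + (L/π)²). (Direct route, valid since c ≤ 0: Poincaré gives c∫u² ≥ c(L/π)²∫(u')², so a(u,u) ≥ (1 + c(L/π)²)∫(u')², while ||u||_{H^1}² ≤ (1 + (L/π)²)∫(u')²; dividing yields the same α.) With (π/L)² = 9*π^2/25 and c = 0, the largest admissible constant is α = ((π/L)² + c)/((π/L)² + 1).
Simplifying, α = 9*π^2/(25 + 9*π^2).


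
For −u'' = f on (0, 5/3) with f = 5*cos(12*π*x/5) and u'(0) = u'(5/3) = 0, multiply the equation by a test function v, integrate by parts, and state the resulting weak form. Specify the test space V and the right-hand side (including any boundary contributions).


V = H^1(0, 5/3) (no boundary constraint on v; u is determined up to an additive constant); weak form: ∫_0^5/3 u'v' dx = ∫_0^5/3 (5*cos(12*π*x/5)) v dx for all v ∈ V.

Multiply both sides by a test function v and integrate from 0 to 5/3:
  ∫_0^5/3 −u''(x) v(x) dx = ∫_0^5/3 f(x) v(x) dx.
Integrate the LHS by parts once:
  ∫_0^5/3 −u'' v dx = −[u'(x) v(x)]_0^5/3 + ∫_0^5/3 u'(x) v'(x) dx.
Thus ∫_0^5/3 u'(x) v'(x) dx = ∫_0^5/3 f(x) v(x) dx + [u'(x) v(x)]_0^5/3.
Choose V so that boundary terms are either known or forced to vanish.
u has homogeneous Neumann: u'(0) = u'(5/3) = 0. So [u' v]_0^5/3 = 0·v(5/3) − 0·v(0) = 0 for any v; take V = H^1(0, 5/3).
Weak formulation: find u (satisfying any essential BC) such that ∫_0^5/3 u'(x) v'(x) dx = ∫_0^5/3 f v dx for all v ∈ V (homogeneous Neumann, so boundary terms vanish).
Substituting f(x) = 5*cos(12*π*x/5), the right-hand side is ∫_0^5/3 (5*cos(12*π*x/5)) v dx.
Compatibility check (pure Neumann): taking v ≡ 1 ∈ V gives 0 = ∫_0^5/3 f dx + (0) − (0), i.e. ∫_0^5/3 f dx must equal u'(0) − u'(5/3) = 0. Indeed ∫_0^5/3 (5*cos(12*π*x/5)) dx = 0, so the data are compatible. The solution is then unique only up to an additive constant (fix it e.g. by requiring ∫_0^5/3 u dx = 0).


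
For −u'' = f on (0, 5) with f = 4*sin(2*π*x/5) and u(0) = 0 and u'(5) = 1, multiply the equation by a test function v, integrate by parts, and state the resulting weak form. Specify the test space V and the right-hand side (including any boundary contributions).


V = {v ∈ H^1(0, 5) : v(0) = 0} (test functions vanish at x = 0 where u is specified); weak form: ∫_0^5 u'v' dx = ∫_0^5 (4*sin(2*π*x/5)) v dx + v(5) for all v ∈ V.

Multiply both sides by a test function v and integrate from 0 to 5:
  ∫_0^5 −u''(x) v(x) dx = ∫_0^5 f(x) v(x) dx.
Integrate the LHS by parts once:
  ∫_0^5 −u'' v dx = −[u'(x) v(x)]_0^5 + ∫_0^5 u'(x) v'(x) dx.
Thus ∫_0^5 u'(x) v'(x) dx = ∫_0^5 f(x) v(x) dx + [u'(x) v(x)]_0^5.
Choose V so that boundary terms are either known or forced to vanish.
Mixed BC: u(0) = 0 (Dirichlet) and u'(5) = 1 (Neumann). Define V = {v ∈ H^1(0, 5) : v(0) = 0}. Then [u' v]_0^5 = u'(5)·v(5) − u'(0)·0 = v(5).
Weak formulation: find u (satisfying any essential BC) such that ∫_0^5 u'(x) v'(x) dx = ∫_0^5 f v dx + v(5) for all v ∈ V (Dirichlet at 0 absorbed into V; Neumann datum at x = 5 contributes the boundary term).
Substituting f(x) = 4*sin(2*π*x/5), the right-hand side is ∫_0^5 (4*sin(2*π*x/5)) v dx + v(5).


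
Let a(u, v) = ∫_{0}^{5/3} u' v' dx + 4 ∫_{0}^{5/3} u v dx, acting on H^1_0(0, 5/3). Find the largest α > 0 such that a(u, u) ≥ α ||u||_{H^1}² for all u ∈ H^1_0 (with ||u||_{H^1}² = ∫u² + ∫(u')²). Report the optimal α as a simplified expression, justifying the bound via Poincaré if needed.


α = 1

Coercivity of a(·,·) on H^1_0(0, 5/3) means a(u, u) ≥ α ||u||_{H^1}² for every u ∈ H^1_0.
The interval has length L = 5/3, and Poincaré/coercivity depend only on L. Here a(u, u) = ∫(u')² + (4)·∫u².
Here c = 4 ≥ 1, so a(u,u) = ∫(u')² + c∫u² ≥ ∫(u')² + ∫u² = ||u||_{H^1}², i.e. α = 1 works. No larger α is possible: a(u,u) ≥ α||u||_{H^1}² means (1−α)∫(u')² ≥ (α−c)∫u², and for the modes u_n = sin(nπ(x−x₀)/L) (x₀ the left endpoint) one has ∫u_n²/∫(u_n')² = (L/(nπ))² → 0, so a(u_n,u_n)/||u_n||_{H^1}² → 1. Hence the optimal constant is α = 1.
Therefore α = 1.


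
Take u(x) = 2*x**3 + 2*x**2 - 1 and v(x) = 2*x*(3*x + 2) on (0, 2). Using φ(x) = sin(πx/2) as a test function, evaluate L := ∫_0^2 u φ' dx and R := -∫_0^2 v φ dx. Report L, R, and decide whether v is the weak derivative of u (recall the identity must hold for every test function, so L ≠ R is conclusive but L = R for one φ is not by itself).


LHS = -64/π + 192/π^3, RHS = -64/π + 192/π^3. Yes, v = u' weakly.

u(x) = 2*x**3 + 2*x**2 - 1, classical derivative u'(x) = 6*x**2 + 4*x.
φ(x) = sin(πx/2), so φ'(x) = π*cos(π*x/2)/2.
Note φ(0) = φ(2) = 0, so the boundary term u·φ vanishes.
LHS = ∫_0^2 u(x) φ'(x) dx = ∫_0^2 (π*x^3*cos(π*x/2) + π*x^2*cos(π*x/2) - π*cos(π*x/2)/2) dx. Term by term:
  ∫_0^2 -π*cos(π*x/2)/2 dx = 0;  ∫_0^2 π*x^2*cos(π*x/2) dx = -16/π;  ∫_0^2 π*x^3*cos(π*x/2) dx = -48/π + 192/π^3.
Sum: 0 − 16/π + -48/π + 192/π^3 = -64/π + 192/π^3.
So LHS = -64/π + 192/π^3.
∫_0^2 v(x) φ(x) dx = ∫_0^2 (6*x^2*sin(π*x/2) + 4*x*sin(π*x/2)) dx. Term by term:
  ∫_0^2 4*x*sin(π*x/2) dx = 16/π;  ∫_0^2 6*x^2*sin(π*x/2) dx = -192/π^3 + 48/π.
Sum: 16/π + -192/π^3 + 48/π = -192/π^3 + 64/π.
So RHS = -∫_0^2 v(x) φ(x) dx = -64/π + 192/π^3.
LHS = RHS, so the identity holds for this test φ.
Moreover u is smooth here and v(x) = u'(x) = 6*x**2 + 4*x pointwise, so the identity holds for every test function. Hence v is the weak derivative of u.


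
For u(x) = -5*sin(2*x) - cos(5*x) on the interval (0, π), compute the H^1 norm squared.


||u||_{H^1(0,π)}^2 = -1040/21 + 151*π/2

u'(x) = 5*sin(5*x) - 10*cos(2*x).
Expand u² and (u')² and integrate term by term on (0, π), using: for integers n ≥ 1, ∫_0^π sin²(nx) dx = ∫_0^π cos²(nx) dx = π/2; for n ≠ n', ∫_0^π sin(nx)sin(n'x) dx = ∫_0^π cos(nx)cos(n'x) dx = 0; and by product-to-sum, ∫_0^π sin(nx)cos(n'x) dx = ½∫_0^π [sin((n+n')x) + sin((n−n')x)] dx, which is 0 when n+n' is even and 2n/(n²−n'²) when n+n' is odd (it need not vanish on (0, π)).
  u² squared terms: (-1)²·∫cos(5x)² dx = 1·π/2 = π/2;  (-5)²·∫sin(2x)² dx = 25·π/2 = 25*π/2.
  u² cross terms: 2·(-1)·(-5)·∫cos(5x)·sin(2x) dx = 10·(-4/21) = -40/21.
  So ∫_0^π u² dx = π/2 + 25*π/2 − 40/21 = -40/21 + 13*π.
  (u')² squared terms: (-10)²·∫cos(2x)² dx = 100·π/2 = 50*π;  (5)²·∫sin(5x)² dx = 25·π/2 = 25*π/2.
  (u')² cross terms: 2·(-10)·(5)·∫cos(2x)·sin(5x) dx = -100·(10/21) = -1000/21.
  So ∫_0^π (u')² dx = 50*π + 25*π/2 − 1000/21 = -1000/21 + 125*π/2.
||u||_{H^1}^2 = (-40/21 + 13*π) + (-1000/21 + 125*π/2) = -1040/21 + 151*π/2.


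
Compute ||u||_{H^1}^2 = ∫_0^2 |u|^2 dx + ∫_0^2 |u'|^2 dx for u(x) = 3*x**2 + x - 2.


||u||_{H^1}^2 = 2614/15

The H^1 norm (squared) on an interval (0, L) is
  ||u||_{H^1}^2 = ∫_0^L u(x)^2 dx + ∫_0^L u'(x)^2 dx.
Compute u'(x) = 6*x + 1.
Then u(x)^2 = 9*x**4 + 6*x**3 - 11*x**2 - 4*x + 4 and u'(x)^2 = 36*x**2 + 12*x + 1.
Integrate each monomial from 0 to 2 using ∫_0^2 c·x^n dx = c·2^(n+1)/(n+1):
  ∫_0^2 u(x)^2 dx = ∫_0^2 (9*x^4 + 6*x^3 - 11*x^2 - 4*x + 4) dx. Term by term:
    ∫_0^2 9*x^4 dx = 288/5;  ∫_0^2 6*x^3 dx = 24;  ∫_0^2 -11*x^2 dx = -88/3;
    ∫_0^2 -4*x dx = -8;  ∫_0^2 4 dx = 8.
  Sum: 288/5 + 24 − 88/3 − 8 + 8 = 784/15.
  ∫_0^2 u'(x)^2 dx = ∫_0^2 (36*x^2 + 12*x + 1) dx. Term by term:
    ∫_0^2 36*x^2 dx = 96;  ∫_0^2 12*x dx = 24;  ∫_0^2 1 dx = 2.
  Sum: 96 + 24 + 2 = 122.
Adding: ||u||_{H^1}^2 = 784/15 + 122 = 2614/15.


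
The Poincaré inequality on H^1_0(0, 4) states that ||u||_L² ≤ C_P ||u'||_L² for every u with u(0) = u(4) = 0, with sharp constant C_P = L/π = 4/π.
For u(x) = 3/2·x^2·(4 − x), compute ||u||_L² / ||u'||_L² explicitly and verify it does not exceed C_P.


||u||_L² / ||u'||_L² = 2*sqrt(14)/7 < C_P = 4/π.

u(x) = 3/2·x^2·(4 − x), so u'(x) = 3*x*(8 - 3*x)/2.
u(x) = 3/2·x^2·(4 − x) vanishes at x = 0 and x = 4, so u ∈ H^1_0(0, 4). Differentiate via the product rule and integrate the resulting polynomials term by term.
  ∫_0^4 u² dx = ∫_0^4 (9*x^6/4 - 18*x^5 + 36*x^4) dx. Term by term:
    ∫_0^4 9*x^6/4 dx = 36864/7;  ∫_0^4 -18*x^5 dx = -12288;  ∫_0^4 36*x^4 dx = 36864/5.
  Sum: 36864/7 − 12288 + 36864/5 = 12288/35.
  ∫_0^4 (u')² dx = ∫_0^4 (81*x^4/4 - 108*x^3 + 144*x^2) dx. Term by term:
    ∫_0^4 81*x^4/4 dx = 20736/5;  ∫_0^4 -108*x^3 dx = -6912;  ∫_0^4 144*x^2 dx = 3072.
  Sum: 20736/5 − 6912 + 3072 = 1536/5.
∫_0^4 u² dx = 12288/35, so ||u||_L² = 64*sqrt(105)/35.
∫_0^4 (u')² dx = 1536/5, so ||u'||_L² = 16*sqrt(30)/5.
Ratio ||u||_L² / ||u'||_L² = 2*sqrt(14)/7.
Sharp Poincaré constant on H^1_0(0, 4) is C_P = L/π = 4/π, achieved by sin(π/4·x).
A polynomial bump cannot attain the sharp Poincaré constant (only the first sine eigenfunction does), so the ratio is strictly less than C_P, consistent with ||u||_L² ≤ C_P ||u'||_L².


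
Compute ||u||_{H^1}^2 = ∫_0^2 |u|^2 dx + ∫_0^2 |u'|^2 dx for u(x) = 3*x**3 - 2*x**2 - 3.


||u||_{H^1}^2 = 6578/21

The H^1 norm (squared) on an interval (0, L) is
  ||u||_{H^1}^2 = ∫_0^L u(x)^2 dx + ∫_0^L u'(x)^2 dx.
Compute u'(x) = 9*x**2 - 4*x.
Then u(x)^2 = 9*x**6 - 12*x**5 + 4*x**4 - 18*x**3 + 12*x**2 + 9 and u'(x)^2 = 81*x**4 - 72*x**3 + 16*x**2.
Integrate each monomial from 0 to 2 using ∫_0^2 c·x^n dx = c·2^(n+1)/(n+1):
  ∫_0^2 u(x)^2 dx = ∫_0^2 (9*x^6 - 12*x^5 + 4*x^4 - 18*x^3 + 12*x^2 + 9) dx. Term by term:
    ∫_0^2 9*x^6 dx = 1152/7;  ∫_0^2 -12*x^5 dx = -128;  ∫_0^2 4*x^4 dx = 128/5;
    ∫_0^2 -18*x^3 dx = -72;  ∫_0^2 12*x^2 dx = 32;  ∫_0^2 9 dx = 18.
  Sum: 1152/7 − 128 + 128/5 − 72 + 32 + 18 = 1406/35.
  ∫_0^2 u'(x)^2 dx = ∫_0^2 (81*x^4 - 72*x^3 + 16*x^2) dx. Term by term:
    ∫_0^2 81*x^4 dx = 2592/5;  ∫_0^2 -72*x^3 dx = -288;  ∫_0^2 16*x^2 dx = 128/3.
  Sum: 2592/5 − 288 + 128/3 = 4096/15.
Adding: ||u||_{H^1}^2 = 1406/35 + 4096/15 = 6578/21.


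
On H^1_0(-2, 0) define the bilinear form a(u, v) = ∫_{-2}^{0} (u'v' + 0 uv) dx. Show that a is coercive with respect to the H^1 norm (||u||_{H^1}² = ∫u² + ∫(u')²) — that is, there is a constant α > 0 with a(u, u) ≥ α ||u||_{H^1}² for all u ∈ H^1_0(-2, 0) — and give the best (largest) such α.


α = π^2/(4 + π^2)

Coercivity of a(·,·) on H^1_0(-2, 0) means a(u, u) ≥ α ||u||_{H^1}² for every u ∈ H^1_0.
The interval has length L = 2, and Poincaré/coercivity depend only on L. Here a(u, u) = ∫(u')² + (0)·∫u².
Here c = 0, so a(u,u) = ∫(u')² alone. The condition a(u,u) ≥ α||u||_{H^1}² reads (1−α)∫(u')² ≥ (α−c)∫u². Any admissible α is ≤ 1 (rapidly oscillating u have ∫u²/∫(u')² → 0), and α = 1 would force 0 ≥ (1−c)∫u², impossible since c < 1; so 1−α > 0. By the sharp Poincaré inequality on H^1_0 of an interval of length L, ∫(u')² ≥ (π/L)²∫u² with equality for the first sine mode sin(π(x−x₀)/L) (x₀ the left endpoint), so the inequality holds for all u iff (1−α)(π/L)² ≥ α − c, i.e. α ≤ ((π/L)² + c)/((π/L)² + 1) = (1 + c(L/π)²)/(1 + (L/π)²). (Direct route, valid since c ≤ 0: Poincaré gives c∫u² ≥ c(L/π)²∫(u')², so a(u,u) ≥ (1 + c(L/π)²)∫(u')², while ||u||_{H^1}² ≤ (1 + (L/π)²)∫(u')²; dividing yields the same α.) With (π/L)² = π^2/4 and c = 0, the largest admissible constant is α = ((π/L)² + c)/((π/L)² + 1).
Simplifying, α = π^2/(4 + π^2).


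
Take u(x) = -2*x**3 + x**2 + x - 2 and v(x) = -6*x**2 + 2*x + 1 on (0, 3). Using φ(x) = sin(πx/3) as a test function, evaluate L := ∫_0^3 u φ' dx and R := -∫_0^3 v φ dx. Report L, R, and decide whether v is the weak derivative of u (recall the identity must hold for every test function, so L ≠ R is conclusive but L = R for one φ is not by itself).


LHS = -648/π^3 + 138/π, RHS = -648/π^3 + 138/π. Yes, v = u' weakly.

u(x) = -2*x**3 + x**2 + x - 2, classical derivative u'(x) = -6*x**2 + 2*x + 1.
φ(x) = sin(πx/3), so φ'(x) = π*cos(π*x/3)/3.
Note φ(0) = φ(3) = 0, so the boundary term u·φ vanishes.
LHS = ∫_0^3 u(x) φ'(x) dx = ∫_0^3 (-2*π*x^3*cos(π*x/3)/3 + π*x^2*cos(π*x/3)/3 + π*x*cos(π*x/3)/3 - 2*π*cos(π*x/3)/3) dx. Term by term:
  ∫_0^3 -2*π*cos(π*x/3)/3 dx = 0;  ∫_0^3 -2*π*x^3*cos(π*x/3)/3 dx = -648/π^3 + 162/π;  ∫_0^3 π*x*cos(π*x/3)/3 dx = -6/π;
  ∫_0^3 π*x^2*cos(π*x/3)/3 dx = -18/π.
Sum: 0 + -648/π^3 + 162/π − 6/π − 18/π = -648/π^3 + 138/π.
So LHS = -648/π^3 + 138/π.
∫_0^3 v(x) φ(x) dx = ∫_0^3 (-6*x^2*sin(π*x/3) + 2*x*sin(π*x/3) + sin(π*x/3)) dx. Term by term:
  ∫_0^3 -6*x^2*sin(π*x/3) dx = -162/π + 648/π^3;  ∫_0^3 2*x*sin(π*x/3) dx = 18/π;  ∫_0^3 sin(π*x/3) dx = 6/π.
Sum: -162/π + 648/π^3 + 18/π + 6/π = -138/π + 648/π^3.
So RHS = -∫_0^3 v(x) φ(x) dx = -648/π^3 + 138/π.
LHS = RHS, so the identity holds for this test φ.
Moreover u is smooth here and v(x) = u'(x) = -6*x**2 + 2*x + 1 pointwise, so the identity holds for every test function. Hence v is the weak derivative of u.


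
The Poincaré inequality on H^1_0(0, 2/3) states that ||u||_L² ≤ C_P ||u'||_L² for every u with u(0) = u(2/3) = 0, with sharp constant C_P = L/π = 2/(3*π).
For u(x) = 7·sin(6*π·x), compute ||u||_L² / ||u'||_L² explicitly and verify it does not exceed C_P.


||u||_L² / ||u'||_L² = 1/(6*π) < C_P = 2/(3*π).

u(x) = 7·sin(6*π·x), so u'(x) = 42*π*cos(6*π*x).
Writing u(x) = A·sin(kπx/L) with A = 7 and k = 4, use ∫_0^L sin²(kπx/L) dx = L/2 and ∫_0^L cos²(kπx/L) dx = L/2.
u² = 49·sin²(6*π·x) and (u')² = 1764*π^2·cos²(6*π·x), and each of sin², cos² integrates to L/2 = 1/3 over (0, 2/3).
∫_0^2/3 u² dx = 49/3, so ||u||_L² = 7*sqrt(3)/3.
∫_0^2/3 (u')² dx = 588*π^2, so ||u'||_L² = 14*sqrt(3)*π.
Ratio ||u||_L² / ||u'||_L² = 1/(6*π).
Sharp Poincaré constant on H^1_0(0, 2/3) is C_P = L/π = 2/(3*π), achieved by sin(3*π/2·x).
This is the k = 4 harmonic; the ratio L/(kπ) is strictly less than C_P = L/π, consistent with the sharp inequality ||u||_L² ≤ C_P ||u'||_L².


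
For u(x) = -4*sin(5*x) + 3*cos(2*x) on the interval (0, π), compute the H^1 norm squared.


||u||_{H^1(0,π)}^2 = -400/7 + 461*π/2

u'(x) = -6*sin(2*x) - 20*cos(5*x).
Expand u² and (u')² and integrate term by term on (0, π), using: for integers n ≥ 1, ∫_0^π sin²(nx) dx = ∫_0^π cos²(nx) dx = π/2; for n ≠ n', ∫_0^π sin(nx)sin(n'x) dx = ∫_0^π cos(nx)cos(n'x) dx = 0; and by product-to-sum, ∫_0^π sin(nx)cos(n'x) dx = ½∫_0^π [sin((n+n')x) + sin((n−n')x)] dx, which is 0 when n+n' is even and 2n/(n²−n'²) when n+n' is odd (it need not vanish on (0, π)).
  u² squared terms: (-4)²·∫sin(5x)² dx = 16·π/2 = 8*π;  (3)²·∫cos(2x)² dx = 9·π/2 = 9*π/2.
  u² cross terms: 2·(-4)·(3)·∫sin(5x)·cos(2x) dx = -24·(10/21) = -80/7.
  So ∫_0^π u² dx = 8*π + 9*π/2 − 80/7 = -80/7 + 25*π/2.
  (u')² squared terms: (-20)²·∫cos(5x)² dx = 400·π/2 = 200*π;  (-6)²·∫sin(2x)² dx = 36·π/2 = 18*π.
  (u')² cross terms: 2·(-20)·(-6)·∫cos(5x)·sin(2x) dx = 240·(-4/21) = -320/7.
  So ∫_0^π (u')² dx = 200*π + 18*π − 320/7 = -320/7 + 218*π.
||u||_{H^1}^2 = (-80/7 + 25*π/2) + (-320/7 + 218*π) = -400/7 + 461*π/2.


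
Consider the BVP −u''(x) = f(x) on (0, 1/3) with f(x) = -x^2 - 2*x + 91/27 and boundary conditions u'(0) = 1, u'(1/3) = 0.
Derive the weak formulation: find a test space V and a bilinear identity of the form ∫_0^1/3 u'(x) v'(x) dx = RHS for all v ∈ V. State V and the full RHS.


V = H^1(0, 1/3) (v unrestricted at boundary; u is determined up to an additive constant); weak form: ∫_0^1/3 u'v' dx = ∫_0^1/3 (-x^2 - 2*x + 91/27) v dx − v(0) for all v ∈ V.

Multiply both sides by a test function v and integrate from 0 to 1/3:
  ∫_0^1/3 −u''(x) v(x) dx = ∫_0^1/3 f(x) v(x) dx.
Integrate the LHS by parts once:
  ∫_0^1/3 −u'' v dx = −[u'(x) v(x)]_0^1/3 + ∫_0^1/3 u'(x) v'(x) dx.
Thus ∫_0^1/3 u'(x) v'(x) dx = ∫_0^1/3 f(x) v(x) dx + [u'(x) v(x)]_0^1/3.
Choose V so that boundary terms are either known or forced to vanish.
u has inhomogeneous Neumann u'(0) = 1, u'(1/3) = 0. [u' v]_0^1/3 = (0)·v(1/3) − (1)·v(0) = − v(0). Take V = H^1(0, 1/3); boundary term becomes part of RHS.
Weak formulation: find u (satisfying any essential BC) such that ∫_0^1/3 u'(x) v'(x) dx = ∫_0^1/3 f v dx − v(0) for all v ∈ V (Neumann data are natural BCs: they enter the RHS as boundary terms).
Substituting f(x) = -x^2 - 2*x + 91/27, the right-hand side is ∫_0^1/3 (-x^2 - 2*x + 91/27) v dx − v(0).
Compatibility check (pure Neumann): taking v ≡ 1 ∈ V gives 0 = ∫_0^1/3 f dx + (0) − (1), i.e. ∫_0^1/3 f dx must equal u'(0) − u'(1/3) = 1. Indeed ∫_0^1/3 (-x^2 - 2*x + 91/27) dx = 1, so the data are compatible. The solution is then unique only up to an additive constant (fix it e.g. by requiring ∫_0^1/3 u dx = 0).


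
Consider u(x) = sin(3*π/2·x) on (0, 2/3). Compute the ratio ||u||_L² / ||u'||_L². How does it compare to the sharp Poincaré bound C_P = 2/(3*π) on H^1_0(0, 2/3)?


||u||_L² / ||u'||_L² = 2/(3*π) = C_P.

u(x) = sin(3*π/2·x), so u'(x) = 3*π*cos(3*π*x/2)/2.
Writing u(x) = A·sin(kπx/L) with A = 1 and k = 1, use ∫_0^L sin²(kπx/L) dx = L/2 and ∫_0^L cos²(kπx/L) dx = L/2.
u² = 1·sin²(3*π/2·x) and (u')² = 9*π^2/4·cos²(3*π/2·x), and each of sin², cos² integrates to L/2 = 1/3 over (0, 2/3).
∫_0^2/3 u² dx = 1/3, so ||u||_L² = sqrt(3)/3.
∫_0^2/3 (u')² dx = 3*π^2/4, so ||u'||_L² = sqrt(3)*π/2.
Ratio ||u||_L² / ||u'||_L² = 2/(3*π).
Sharp Poincaré constant on H^1_0(0, 2/3) is C_P = L/π = 2/(3*π), achieved by sin(3*π/2·x).
This is the k = 1 eigenfunction (up to amplitude), so the ratio equals the sharp Poincaré constant exactly.


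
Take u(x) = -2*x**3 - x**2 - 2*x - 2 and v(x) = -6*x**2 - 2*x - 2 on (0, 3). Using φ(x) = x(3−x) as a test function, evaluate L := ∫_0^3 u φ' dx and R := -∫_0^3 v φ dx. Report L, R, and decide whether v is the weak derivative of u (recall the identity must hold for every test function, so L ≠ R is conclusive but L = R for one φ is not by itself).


LHS = 477/5, RHS = 477/5. Yes, v = u' weakly.

u(x) = -2*x**3 - x**2 - 2*x - 2, classical derivative u'(x) = -6*x**2 - 2*x - 2.
φ(x) = x(3−x), so φ'(x) = 3 - 2*x.
Note φ(0) = φ(3) = 0, so the boundary term u·φ vanishes.
LHS = ∫_0^3 u(x) φ'(x) dx = ∫_0^3 (4*x^4 - 4*x^3 + x^2 - 2*x - 6) dx. Term by term:
  ∫_0^3 4*x^4 dx = 972/5;  ∫_0^3 -4*x^3 dx = -81;  ∫_0^3 x^2 dx = 9;
  ∫_0^3 -2*x dx = -9;  ∫_0^3 -6 dx = -18.
Sum: 972/5 − 81 + 9 − 9 − 18 = 477/5.
So LHS = 477/5.
∫_0^3 v(x) φ(x) dx = ∫_0^3 (6*x^4 - 16*x^3 - 4*x^2 - 6*x) dx. Term by term:
  ∫_0^3 6*x^4 dx = 1458/5;  ∫_0^3 -16*x^3 dx = -324;  ∫_0^3 -4*x^2 dx = -36;
  ∫_0^3 -6*x dx = -27.
Sum: 1458/5 − 324 − 36 − 27 = -477/5.
So RHS = -∫_0^3 v(x) φ(x) dx = 477/5.
LHS = RHS, so the identity holds for this test φ.
Moreover u is smooth here and v(x) = u'(x) = -6*x**2 - 2*x - 2 pointwise, so the identity holds for every test function. Hence v is the weak derivative of u.


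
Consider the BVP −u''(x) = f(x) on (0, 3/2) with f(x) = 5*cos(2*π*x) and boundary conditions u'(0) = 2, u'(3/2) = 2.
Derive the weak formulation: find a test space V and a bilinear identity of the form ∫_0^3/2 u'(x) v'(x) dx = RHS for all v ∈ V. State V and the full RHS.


V = H^1(0, 3/2) (v unrestricted at boundary; u is determined up to an additive constant); weak form: ∫_0^3/2 u'v' dx = ∫_0^3/2 (5*cos(2*π*x)) v dx + 2·v(3/2) − 2·v(0) for all v ∈ V.

Multiply both sides by a test function v and integrate from 0 to 3/2:
  ∫_0^3/2 −u''(x) v(x) dx = ∫_0^3/2 f(x) v(x) dx.
Integrate the LHS by parts once:
  ∫_0^3/2 −u'' v dx = −[u'(x) v(x)]_0^3/2 + ∫_0^3/2 u'(x) v'(x) dx.
Thus ∫_0^3/2 u'(x) v'(x) dx = ∫_0^3/2 f(x) v(x) dx + [u'(x) v(x)]_0^3/2.
Choose V so that boundary terms are either known or forced to vanish.
u has inhomogeneous Neumann u'(0) = 2, u'(3/2) = 2. [u' v]_0^3/2 = (2)·v(3/2) − (2)·v(0) = 2·v(3/2) − 2·v(0). Take V = H^1(0, 3/2); boundary term becomes part of RHS.
Weak formulation: find u (satisfying any essential BC) such that ∫_0^3/2 u'(x) v'(x) dx = ∫_0^3/2 f v dx + 2·v(3/2) − 2·v(0) for all v ∈ V (Neumann data are natural BCs: they enter the RHS as boundary terms).
Substituting f(x) = 5*cos(2*π*x), the right-hand side is ∫_0^3/2 (5*cos(2*π*x)) v dx + 2·v(3/2) − 2·v(0).
Compatibility check (pure Neumann): taking v ≡ 1 ∈ V gives 0 = ∫_0^3/2 f dx + (2) − (2), i.e. ∫_0^3/2 f dx must equal u'(0) − u'(3/2) = 0. Indeed ∫_0^3/2 (5*cos(2*π*x)) dx = 0, so the data are compatible. The solution is then unique only up to an additive constant (fix it e.g. by requiring ∫_0^3/2 u dx = 0).


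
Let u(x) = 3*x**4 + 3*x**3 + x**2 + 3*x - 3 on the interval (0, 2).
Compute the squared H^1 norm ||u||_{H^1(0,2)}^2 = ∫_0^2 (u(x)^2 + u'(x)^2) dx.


||u||_{H^1}^2 = 167120/21

The H^1 norm (squared) on an interval (0, L) is
  ||u||_{H^1}^2 = ∫_0^L u(x)^2 dx + ∫_0^L u'(x)^2 dx.
Compute u'(x) = 12*x**3 + 9*x**2 + 2*x + 3.
Then u(x)^2 = 9*x**8 + 18*x**7 + 15*x**6 + 24*x**5 + x**4 - 12*x**3 + 3*x**2 - 18*x + 9 and u'(x)^2 = 144*x**6 + 216*x**5 + 129*x**4 + 108*x**3 + 58*x**2 + 12*x + 9.
Integrate each monomial from 0 to 2 using ∫_0^2 c·x^n dx = c·2^(n+1)/(n+1):
  ∫_0^2 u(x)^2 dx = ∫_0^2 (9*x^8 + 18*x^7 + 15*x^6 + 24*x^5 + x^4 - 12*x^3 + 3*x^2 - 18*x + 9) dx. Term by term:
    ∫_0^2 9*x^8 dx = 512;  ∫_0^2 18*x^7 dx = 576;  ∫_0^2 15*x^6 dx = 1920/7;
    ∫_0^2 24*x^5 dx = 256;  ∫_0^2 x^4 dx = 32/5;  ∫_0^2 -12*x^3 dx = -48;
    ∫_0^2 3*x^2 dx = 8;  ∫_0^2 -18*x dx = -36;  ∫_0^2 9 dx = 18.
  Sum: 512 + 576 + 1920/7 + 256 + 32/5 − 48 + 8 − 36 + 18 = 54834/35.
  ∫_0^2 u'(x)^2 dx = ∫_0^2 (144*x^6 + 216*x^5 + 129*x^4 + 108*x^3 + 58*x^2 + 12*x + 9) dx. Term by term:
    ∫_0^2 144*x^6 dx = 18432/7;  ∫_0^2 216*x^5 dx = 2304;  ∫_0^2 129*x^4 dx = 4128/5;
    ∫_0^2 108*x^3 dx = 432;  ∫_0^2 58*x^2 dx = 464/3;  ∫_0^2 12*x dx = 24;
    ∫_0^2 9 dx = 18.
  Sum: 18432/7 + 2304 + 4128/5 + 432 + 464/3 + 24 + 18 = 671098/105.
Adding: ||u||_{H^1}^2 = 54834/35 + 671098/105 = 167120/21.


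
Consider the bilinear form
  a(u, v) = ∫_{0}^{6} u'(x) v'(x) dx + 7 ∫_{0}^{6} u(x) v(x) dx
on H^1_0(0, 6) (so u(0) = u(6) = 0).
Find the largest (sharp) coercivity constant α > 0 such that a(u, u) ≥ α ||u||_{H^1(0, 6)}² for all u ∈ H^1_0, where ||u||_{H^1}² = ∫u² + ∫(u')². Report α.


α = 1

Coercivity of a(·,·) on H^1_0(0, 6) means a(u, u) ≥ α ||u||_{H^1}² for every u ∈ H^1_0.
The interval has length L = 6, and Poincaré/coercivity depend only on L. Here a(u, u) = ∫(u')² + (7)·∫u².
Here c = 7 ≥ 1, so a(u,u) = ∫(u')² + c∫u² ≥ ∫(u')² + ∫u² = ||u||_{H^1}², i.e. α = 1 works. No larger α is possible: a(u,u) ≥ α||u||_{H^1}² means (1−α)∫(u')² ≥ (α−c)∫u², and for the modes u_n = sin(nπ(x−x₀)/L) (x₀ the left endpoint) one has ∫u_n²/∫(u_n')² = (L/(nπ))² → 0, so a(u_n,u_n)/||u_n||_{H^1}² → 1. Hence the optimal constant is α = 1.
Therefore α = 1.


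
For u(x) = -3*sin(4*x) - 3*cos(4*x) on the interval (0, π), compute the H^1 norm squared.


||u||_{H^1(0,π)}^2 = 153*π

u'(x) = 12*sin(4*x) - 12*cos(4*x).
Expand u² and (u')² and integrate term by term on (0, π), using: for integers n ≥ 1, ∫_0^π sin²(nx) dx = ∫_0^π cos²(nx) dx = π/2; for n ≠ n', ∫_0^π sin(nx)sin(n'x) dx = ∫_0^π cos(nx)cos(n'x) dx = 0; and by product-to-sum, ∫_0^π sin(nx)cos(n'x) dx = ½∫_0^π [sin((n+n')x) + sin((n−n')x)] dx, which is 0 when n+n' is even and 2n/(n²−n'²) when n+n' is odd (it need not vanish on (0, π)).
  u² squared terms: (-3)²·∫cos(4x)² dx = 9·π/2 = 9*π/2;  (-3)²·∫sin(4x)² dx = 9·π/2 = 9*π/2.
  u² cross terms: 2·(-3)·(-3)·∫cos(4x)·sin(4x) dx = 18·(0) = 0.
  So ∫_0^π u² dx = 9*π/2 + 9*π/2 + 0 = 9*π.
  (u')² squared terms: (-12)²·∫cos(4x)² dx = 144·π/2 = 72*π;  (12)²·∫sin(4x)² dx = 144·π/2 = 72*π.
  (u')² cross terms: 2·(-12)·(12)·∫cos(4x)·sin(4x) dx = -288·(0) = 0.
  So ∫_0^π (u')² dx = 72*π + 72*π + 0 = 144*π.
||u||_{H^1}^2 = (9*π) + (144*π) = 153*π.


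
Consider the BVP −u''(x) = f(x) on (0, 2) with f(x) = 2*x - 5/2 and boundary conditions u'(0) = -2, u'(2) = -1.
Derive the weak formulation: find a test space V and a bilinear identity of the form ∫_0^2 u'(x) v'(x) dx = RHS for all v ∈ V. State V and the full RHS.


V = H^1(0, 2) (v unrestricted at boundary; u is determined up to an additive constant); weak form: ∫_0^2 u'v' dx = ∫_0^2 (2*x - 5/2) v dx − v(2) + 2·v(0) for all v ∈ V.

Multiply both sides by a test function v and integrate from 0 to 2:
  ∫_0^2 −u''(x) v(x) dx = ∫_0^2 f(x) v(x) dx.
Integrate the LHS by parts once:
  ∫_0^2 −u'' v dx = −[u'(x) v(x)]_0^2 + ∫_0^2 u'(x) v'(x) dx.
Thus ∫_0^2 u'(x) v'(x) dx = ∫_0^2 f(x) v(x) dx + [u'(x) v(x)]_0^2.
Choose V so that boundary terms are either known or forced to vanish.
u has inhomogeneous Neumann u'(0) = -2, u'(2) = -1. [u' v]_0^2 = (-1)·v(2) − (-2)·v(0) = − v(2) + 2·v(0). Take V = H^1(0, 2); boundary term becomes part of RHS.
Weak formulation: find u (satisfying any essential BC) such that ∫_0^2 u'(x) v'(x) dx = ∫_0^2 f v dx − v(2) + 2·v(0) for all v ∈ V (Neumann data are natural BCs: they enter the RHS as boundary terms).
Substituting f(x) = 2*x - 5/2, the right-hand side is ∫_0^2 (2*x - 5/2) v dx − v(2) + 2·v(0).
Compatibility check (pure Neumann): taking v ≡ 1 ∈ V gives 0 = ∫_0^2 f dx + (-1) − (-2), i.e. ∫_0^2 f dx must equal u'(0) − u'(2) = -1. Indeed ∫_0^2 (2*x - 5/2) dx = -1, so the data are compatible. The solution is then unique only up to an additive constant (fix it e.g. by requiring ∫_0^2 u dx = 0).


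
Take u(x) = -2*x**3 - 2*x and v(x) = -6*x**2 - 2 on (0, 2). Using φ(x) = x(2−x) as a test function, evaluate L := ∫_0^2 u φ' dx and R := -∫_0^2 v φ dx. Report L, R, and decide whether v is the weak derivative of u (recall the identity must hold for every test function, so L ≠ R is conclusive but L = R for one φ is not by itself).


LHS = 184/15, RHS = 184/15. Yes, v = u' weakly.

u(x) = -2*x**3 - 2*x, classical derivative u'(x) = -6*x**2 - 2.
φ(x) = x(2−x), so φ'(x) = 2 - 2*x.
Note φ(0) = φ(2) = 0, so the boundary term u·φ vanishes.
LHS = ∫_0^2 u(x) φ'(x) dx = ∫_0^2 (4*x^4 - 4*x^3 + 4*x^2 - 4*x) dx. Term by term:
  ∫_0^2 4*x^4 dx = 128/5;  ∫_0^2 -4*x^3 dx = -16;  ∫_0^2 4*x^2 dx = 32/3;
  ∫_0^2 -4*x dx = -8.
Sum: 128/5 − 16 + 32/3 − 8 = 184/15.
So LHS = 184/15.
∫_0^2 v(x) φ(x) dx = ∫_0^2 (6*x^4 - 12*x^3 + 2*x^2 - 4*x) dx. Term by term:
  ∫_0^2 6*x^4 dx = 192/5;  ∫_0^2 -12*x^3 dx = -48;  ∫_0^2 2*x^2 dx = 16/3;
  ∫_0^2 -4*x dx = -8.
Sum: 192/5 − 48 + 16/3 − 8 = -184/15.
So RHS = -∫_0^2 v(x) φ(x) dx = 184/15.
LHS = RHS, so the identity holds for this test φ.
Moreover u is smooth here and v(x) = u'(x) = -6*x**2 - 2 pointwise, so the identity holds for every test function. Hence v is the weak derivative of u.


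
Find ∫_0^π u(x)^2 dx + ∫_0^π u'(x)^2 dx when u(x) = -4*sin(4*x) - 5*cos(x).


||u||_{H^1(0,π)}^2 = 128/3 + 161*π

u'(x) = 5*sin(x) - 16*cos(4*x).
Expand u² and (u')² and integrate term by term on (0, π), using: for integers n ≥ 1, ∫_0^π sin²(nx) dx = ∫_0^π cos²(nx) dx = π/2; for n ≠ n', ∫_0^π sin(nx)sin(n'x) dx = ∫_0^π cos(nx)cos(n'x) dx = 0; and by product-to-sum, ∫_0^π sin(nx)cos(n'x) dx = ½∫_0^π [sin((n+n')x) + sin((n−n')x)] dx, which is 0 when n+n' is even and 2n/(n²−n'²) when n+n' is odd (it need not vanish on (0, π)).
  u² squared terms: (-5)²·∫cos(x)² dx = 25·π/2 = 25*π/2;  (-4)²·∫sin(4x)² dx = 16·π/2 = 8*π.
  u² cross terms: 2·(-5)·(-4)·∫cos(x)·sin(4x) dx = 40·(8/15) = 64/3.
  So ∫_0^π u² dx = 25*π/2 + 8*π + 64/3 = 64/3 + 41*π/2.
  (u')² squared terms: (-16)²·∫cos(4x)² dx = 256·π/2 = 128*π;  (5)²·∫sin(x)² dx = 25·π/2 = 25*π/2.
  (u')² cross terms: 2·(-16)·(5)·∫cos(4x)·sin(x) dx = -160·(-2/15) = 64/3.
  So ∫_0^π (u')² dx = 128*π + 25*π/2 + 64/3 = 64/3 + 281*π/2.
||u||_{H^1}^2 = (64/3 + 41*π/2) + (64/3 + 281*π/2) = 128/3 + 161*π.


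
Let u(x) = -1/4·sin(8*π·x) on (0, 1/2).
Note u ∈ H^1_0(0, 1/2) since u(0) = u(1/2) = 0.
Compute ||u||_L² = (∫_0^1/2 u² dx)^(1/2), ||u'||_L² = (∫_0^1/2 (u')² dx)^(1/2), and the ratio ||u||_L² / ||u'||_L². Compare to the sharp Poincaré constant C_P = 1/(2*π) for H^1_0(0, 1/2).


||u||_L² / ||u'||_L² = 1/(8*π) < C_P = 1/(2*π).

u(x) = -1/4·sin(8*π·x), so u'(x) = -2*π*cos(8*π*x).
Writing u(x) = A·sin(kπx/L) with A = -1/4 and k = 4, use ∫_0^L sin²(kπx/L) dx = L/2 and ∫_0^L cos²(kπx/L) dx = L/2.
u² = 1/16·sin²(8*π·x) and (u')² = 4*π^2·cos²(8*π·x), and each of sin², cos² integrates to L/2 = 1/4 over (0, 1/2).
∫_0^1/2 u² dx = 1/64, so ||u||_L² = 1/8.
∫_0^1/2 (u')² dx = π^2, so ||u'||_L² = π.
Ratio ||u||_L² / ||u'||_L² = 1/(8*π).
Sharp Poincaré constant on H^1_0(0, 1/2) is C_P = L/π = 1/(2*π), achieved by sin(2*π·x).
This is the k = 4 harmonic; the ratio L/(kπ) is strictly less than C_P = L/π, consistent with the sharp inequality ||u||_L² ≤ C_P ||u'||_L².


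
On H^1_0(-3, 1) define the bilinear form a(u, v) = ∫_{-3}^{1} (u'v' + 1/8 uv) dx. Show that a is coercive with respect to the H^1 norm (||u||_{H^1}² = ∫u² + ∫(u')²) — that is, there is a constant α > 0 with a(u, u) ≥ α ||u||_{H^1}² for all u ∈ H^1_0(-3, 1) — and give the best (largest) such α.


α = (2 + π^2)/(π^2 + 16)

Coercivity of a(·,·) on H^1_0(-3, 1) means a(u, u) ≥ α ||u||_{H^1}² for every u ∈ H^1_0.
The interval has length L = 4, and Poincaré/coercivity depend only on L. Here a(u, u) = ∫(u')² + (1/8)·∫u².
Here 0 < c = 1/8 < 1. The condition a(u,u) ≥ α||u||_{H^1}² reads (1−α)∫(u')² ≥ (α−c)∫u². Any admissible α is ≤ 1 (rapidly oscillating u have ∫u²/∫(u')² → 0), and α = 1 would force 0 ≥ (1−c)∫u², impossible since c < 1; so 1−α > 0. By the sharp Poincaré inequality on H^1_0 of an interval of length L, ∫(u')² ≥ (π/L)²∫u² with equality for the first sine mode sin(π(x−x₀)/L) (x₀ the left endpoint), so the inequality holds for all u iff (1−α)(π/L)² ≥ α − c, i.e. α ≤ ((π/L)² + c)/((π/L)² + 1) = (1 + c(L/π)²)/(1 + (L/π)²). With (π/L)² = π^2/16 and c = 1/8, the largest admissible constant is α = ((π/L)² + c)/((π/L)² + 1).
Simplifying, α = (2 + π^2)/(π^2 + 16).


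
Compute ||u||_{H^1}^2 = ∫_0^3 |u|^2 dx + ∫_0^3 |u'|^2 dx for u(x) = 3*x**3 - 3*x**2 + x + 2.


||u||_{H^1}^2 = 251367/70

The H^1 norm (squared) on an interval (0, L) is
  ||u||_{H^1}^2 = ∫_0^L u(x)^2 dx + ∫_0^L u'(x)^2 dx.
Compute u'(x) = 9*x**2 - 6*x + 1.
Then u(x)^2 = 9*x**6 - 18*x**5 + 15*x**4 + 6*x**3 - 11*x**2 + 4*x + 4 and u'(x)^2 = 81*x**4 - 108*x**3 + 54*x**2 - 12*x + 1.
Integrate each monomial from 0 to 3 using ∫_0^3 c·x^n dx = c·3^(n+1)/(n+1):
  ∫_0^3 u(x)^2 dx = ∫_0^3 (9*x^6 - 18*x^5 + 15*x^4 + 6*x^3 - 11*x^2 + 4*x + 4) dx. Term by term:
    ∫_0^3 9*x^6 dx = 19683/7;  ∫_0^3 -18*x^5 dx = -2187;  ∫_0^3 15*x^4 dx = 729;
    ∫_0^3 6*x^3 dx = 243/2;  ∫_0^3 -11*x^2 dx = -99;  ∫_0^3 4*x dx = 18;
    ∫_0^3 4 dx = 12.
  Sum: 19683/7 − 2187 + 729 + 243/2 − 99 + 18 + 12 = 19689/14.
  ∫_0^3 u'(x)^2 dx = ∫_0^3 (81*x^4 - 108*x^3 + 54*x^2 - 12*x + 1) dx. Term by term:
    ∫_0^3 81*x^4 dx = 19683/5;  ∫_0^3 -108*x^3 dx = -2187;  ∫_0^3 54*x^2 dx = 486;
    ∫_0^3 -12*x dx = -54;  ∫_0^3 1 dx = 3.
  Sum: 19683/5 − 2187 + 486 − 54 + 3 = 10923/5.
Adding: ||u||_{H^1}^2 = 19689/14 + 10923/5 = 251367/70.


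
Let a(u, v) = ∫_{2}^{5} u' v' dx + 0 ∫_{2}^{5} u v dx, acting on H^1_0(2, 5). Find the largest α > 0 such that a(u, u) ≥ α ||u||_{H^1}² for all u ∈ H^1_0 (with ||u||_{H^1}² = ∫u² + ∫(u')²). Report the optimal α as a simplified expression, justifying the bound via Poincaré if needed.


α = π^2/(9 + π^2)

Coercivity of a(·,·) on H^1_0(2, 5) means a(u, u) ≥ α ||u||_{H^1}² for every u ∈ H^1_0.
The interval has length L = 3, and Poincaré/coercivity depend only on L. Here a(u, u) = ∫(u')² + (0)·∫u².
Here c = 0, so a(u,u) = ∫(u')² alone. The condition a(u,u) ≥ α||u||_{H^1}² reads (1−α)∫(u')² ≥ (α−c)∫u². Any admissible α is ≤ 1 (rapidly oscillating u have ∫u²/∫(u')² → 0), and α = 1 would force 0 ≥ (1−c)∫u², impossible since c < 1; so 1−α > 0. By the sharp Poincaré inequality on H^1_0 of an interval of length L, ∫(u')² ≥ (π/L)²∫u² with equality for the first sine mode sin(π(x−x₀)/L) (x₀ the left endpoint), so the inequality holds for all u iff (1−α)(π/L)² ≥ α − c, i.e. α ≤ ((π/L)² + c)/((π/L)² + 1) = (1 + c(L/π)²)/(1 + (L/π)²). (Direct route, valid since c ≤ 0: Poincaré gives c∫u² ≥ c(L/π)²∫(u')², so a(u,u) ≥ (1 + c(L/π)²)∫(u')², while ||u||_{H^1}² ≤ (1 + (L/π)²)∫(u')²; dividing yields the same α.) With (π/L)² = π^2/9 and c = 0, the largest admissible constant is α = ((π/L)² + c)/((π/L)² + 1).
Simplifying, α = π^2/(9 + π^2).
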